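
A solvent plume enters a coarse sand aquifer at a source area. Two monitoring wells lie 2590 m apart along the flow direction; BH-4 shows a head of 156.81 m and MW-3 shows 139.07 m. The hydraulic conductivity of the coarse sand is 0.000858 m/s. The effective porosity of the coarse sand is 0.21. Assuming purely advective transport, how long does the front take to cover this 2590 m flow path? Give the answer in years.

2.93

Convert K: 0.000858 m/s × 86400 = 74.13 m/day.
Hydraulic gradient i = (156.81 − 139.07) / 2590 = 17.74 / 2590 = 0.006849.
Darcy flux q = K · i = 74.13 × 0.006849 = 0.5078 m/day.
Seepage velocity v = q / n_e = 0.5078 / 0.21 = 2.418 m/day.
Travel time t = L / v = 2590 / 2.418 = 1071 days = 2.933 years.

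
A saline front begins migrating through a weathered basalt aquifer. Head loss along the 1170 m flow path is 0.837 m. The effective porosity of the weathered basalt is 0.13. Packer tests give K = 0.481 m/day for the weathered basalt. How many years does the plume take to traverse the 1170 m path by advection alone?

1210

Hydraulic gradient i = Δh / L = 0.837 / 1170 = 0.0007154.
Darcy flux q = K · i = 0.4810 × 0.0007154 = 0.0003441 m/day.
Seepage velocity v = q / n_e = 0.0003441 / 0.13 = 0.002647 m/day.
Travel time t = L / v = 1170 / 0.002647 = 4.420e+05 days = 1210 years.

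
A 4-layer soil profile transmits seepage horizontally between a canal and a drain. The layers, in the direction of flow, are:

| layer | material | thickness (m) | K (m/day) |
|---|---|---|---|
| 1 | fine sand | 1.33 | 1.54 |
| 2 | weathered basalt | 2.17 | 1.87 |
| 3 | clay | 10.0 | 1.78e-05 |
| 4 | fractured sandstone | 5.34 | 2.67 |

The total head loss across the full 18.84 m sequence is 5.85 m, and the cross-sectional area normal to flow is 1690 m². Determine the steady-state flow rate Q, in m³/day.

Flow is perpendicular to layering, so the layers act in series and the equivalent K is the thickness-weighted harmonic mean.
Total thickness L = 1.33 + 2.17 + 10.0 + 5.34 = 18.84 m.
Σ(b_i/K_i) = 1.33/1.54 + 2.17/1.87 + 10.0/1.78e-05 + 5.34/2.67 = 5.618e+05 d.
K_eq = L / Σ(b_i/K_i) = 18.84 / 5.618e+05 = 3.353e-05 m/day.
Q = K_eq · A · (Δh/L) = 3.353e-05 × 1690 × (5.85/18.84) = 0.01760 m³/day.

0.0176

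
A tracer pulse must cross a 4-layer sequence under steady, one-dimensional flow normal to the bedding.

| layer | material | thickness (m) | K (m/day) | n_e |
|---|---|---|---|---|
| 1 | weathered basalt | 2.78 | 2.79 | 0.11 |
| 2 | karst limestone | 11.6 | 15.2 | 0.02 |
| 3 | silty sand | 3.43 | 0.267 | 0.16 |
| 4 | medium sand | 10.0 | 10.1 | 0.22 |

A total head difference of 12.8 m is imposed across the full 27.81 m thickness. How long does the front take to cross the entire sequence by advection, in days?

With flow normal to the layers, continuity requires the same specific discharge q through every layer.
Σ(b_i/K_i) = 2.78/2.79 + 11.6/15.2 + 3.43/0.267 + 10.0/10.1 = 15.60 d.
q = Δh / Σ(b_i/K_i) = 12.8 / 15.60 = 0.8207 m/day.
In each layer the seepage velocity is v_i = q/n_i, so the layer transit time is t_i = b_i·n_i / q:
  layer 1 (weathered basalt): t_1 = 2.78 × 0.11 / 0.8207 = 0.3726 d
  layer 2 (karst limestone): t_2 = 11.6 × 0.02 / 0.8207 = 0.2827 d
  layer 3 (silty sand): t_3 = 3.43 × 0.16 / 0.8207 = 0.6687 d
  layer 4 (medium sand): t_4 = 10.0 × 0.22 / 0.8207 = 2.681 d
Total t = Σ t_i = 4.005 days.

4.00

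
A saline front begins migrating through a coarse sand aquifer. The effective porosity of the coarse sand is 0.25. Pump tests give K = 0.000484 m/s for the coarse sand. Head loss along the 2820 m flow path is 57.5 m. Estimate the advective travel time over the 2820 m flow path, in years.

2.26

Convert K: 0.000484 m/s × 86400 = 41.82 m/day.
Hydraulic gradient i = Δh / L = 57.5 / 2820 = 0.02039.
Darcy flux q = K · i = 41.82 × 0.02039 = 0.8527 m/day.
Seepage velocity v = q / n_e = 0.8527 / 0.25 = 3.411 m/day.
Travel time t = L / v = 2820 / 3.411 = 826.8 days = 2.264 years.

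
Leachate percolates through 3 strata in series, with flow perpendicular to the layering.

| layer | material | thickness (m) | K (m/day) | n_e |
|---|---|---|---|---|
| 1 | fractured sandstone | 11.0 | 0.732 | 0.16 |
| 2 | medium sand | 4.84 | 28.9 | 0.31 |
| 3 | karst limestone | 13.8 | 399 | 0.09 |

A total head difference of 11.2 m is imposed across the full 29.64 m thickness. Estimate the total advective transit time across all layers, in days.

With flow normal to the layers, continuity requires the same specific discharge q through every layer.
Σ(b_i/K_i) = 11.0/0.732 + 4.84/28.9 + 13.8/399 = 15.23 d.
q = Δh / Σ(b_i/K_i) = 11.2 / 15.23 = 0.7354 m/day.
In each layer the seepage velocity is v_i = q/n_i, so the layer transit time is t_i = b_i·n_i / q:
  layer 1 (fractured sandstone): t_1 = 11.0 × 0.16 / 0.7354 = 2.393 d
  layer 2 (medium sand): t_2 = 4.84 × 0.31 / 0.7354 = 2.040 d
  layer 3 (karst limestone): t_3 = 13.8 × 0.09 / 0.7354 = 1.689 d
Total t = Σ t_i = 6.122 days.

6.12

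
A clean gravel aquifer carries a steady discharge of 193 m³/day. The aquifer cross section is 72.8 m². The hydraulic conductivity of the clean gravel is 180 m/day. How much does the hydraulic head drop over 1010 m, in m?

14.9

From Q = K·A·i, i = Q / (K·A) = 193 / (180.0 × 72.80) = 0.01473.
Head loss Δh = i · L = 0.01473 × 1010 = 14.88 m.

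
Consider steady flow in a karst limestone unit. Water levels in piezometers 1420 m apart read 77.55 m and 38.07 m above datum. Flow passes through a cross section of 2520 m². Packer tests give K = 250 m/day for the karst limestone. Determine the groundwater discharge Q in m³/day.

17500

Hydraulic gradient i = (77.55 − 38.07) / 1420 = 39.48 / 1420 = 0.02780.
Darcy's law: Q = K · A · i = 250.0 × 2520 × 0.02780 = 17516 m³/day.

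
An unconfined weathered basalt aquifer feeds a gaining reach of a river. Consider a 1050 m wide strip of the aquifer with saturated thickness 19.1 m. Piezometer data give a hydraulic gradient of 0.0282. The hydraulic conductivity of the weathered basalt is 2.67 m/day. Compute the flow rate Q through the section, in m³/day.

Cross-sectional area A = 1050 × 19.1 = 20055 m².
Hydraulic gradient i = 0.0282.
Darcy's law: Q = K · A · i = 2.670 × 20055 × 0.02820 = 1510 m³/day.

1510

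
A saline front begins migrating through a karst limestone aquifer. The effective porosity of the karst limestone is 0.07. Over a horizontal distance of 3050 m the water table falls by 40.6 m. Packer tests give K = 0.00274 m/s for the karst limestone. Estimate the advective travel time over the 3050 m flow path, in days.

Convert K: 0.00274 m/s × 86400 = 236.7 m/day.
Hydraulic gradient i = Δh / L = 40.6 / 3050 = 0.01331.
Darcy flux q = K · i = 236.7 × 0.01331 = 3.151 m/day.
Seepage velocity v = q / n_e = 3.151 / 0.07 = 45.02 m/day.
Travel time t = L / v = 3050 / 45.02 = 67.75 days.

67.7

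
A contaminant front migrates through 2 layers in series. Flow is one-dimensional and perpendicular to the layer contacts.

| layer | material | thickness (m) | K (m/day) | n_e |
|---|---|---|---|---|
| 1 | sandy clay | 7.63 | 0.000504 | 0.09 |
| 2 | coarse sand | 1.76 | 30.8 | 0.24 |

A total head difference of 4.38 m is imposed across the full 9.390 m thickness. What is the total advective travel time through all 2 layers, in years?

10.5

With flow normal to the layers, continuity requires the same specific discharge q through every layer.
Σ(b_i/K_i) = 7.63/0.000504 + 1.76/30.8 = 15139 d.
q = Δh / Σ(b_i/K_i) = 4.38 / 15139 = 0.0002893 m/day.
In each layer the seepage velocity is v_i = q/n_i, so the layer transit time is t_i = b_i·n_i / q:
  layer 1 (sandy clay): t_1 = 7.63 × 0.09 / 0.0002893 = 2373 d
  layer 2 (coarse sand): t_2 = 1.76 × 0.24 / 0.0002893 = 1460 d
Total t = Σ t_i = 3833 days = 10.50 years.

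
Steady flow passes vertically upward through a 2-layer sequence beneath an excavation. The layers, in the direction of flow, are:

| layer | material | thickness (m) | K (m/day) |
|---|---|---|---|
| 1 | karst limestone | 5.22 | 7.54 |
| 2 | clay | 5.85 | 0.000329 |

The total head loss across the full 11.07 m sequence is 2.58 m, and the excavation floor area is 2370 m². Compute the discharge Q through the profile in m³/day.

0.344

Flow is perpendicular to layering, so the layers act in series and the equivalent K is the thickness-weighted harmonic mean.
Total thickness L = 5.22 + 5.85 = 11.07 m.
Σ(b_i/K_i) = 5.22/7.54 + 5.85/0.000329 = 17782 d.
K_eq = L / Σ(b_i/K_i) = 11.07 / 17782 = 0.0006225 m/day.
Q = K_eq · A · (Δh/L) = 0.0006225 × 2370 × (2.58/11.07) = 0.3439 m³/day.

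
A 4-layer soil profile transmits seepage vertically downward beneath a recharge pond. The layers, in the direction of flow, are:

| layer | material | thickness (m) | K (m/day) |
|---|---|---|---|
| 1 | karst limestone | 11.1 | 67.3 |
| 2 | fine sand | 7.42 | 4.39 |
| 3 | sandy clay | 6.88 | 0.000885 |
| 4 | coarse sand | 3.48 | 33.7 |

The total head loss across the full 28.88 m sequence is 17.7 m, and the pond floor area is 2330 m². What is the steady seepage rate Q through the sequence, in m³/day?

Flow is perpendicular to layering, so the layers act in series and the equivalent K is the thickness-weighted harmonic mean.
Total thickness L = 11.1 + 7.42 + 6.88 + 3.48 = 28.88 m.
Σ(b_i/K_i) = 11.1/67.3 + 7.42/4.39 + 6.88/0.000885 + 3.48/33.7 = 7776 d.
K_eq = L / Σ(b_i/K_i) = 28.88 / 7776 = 0.003714 m/day.
Q = K_eq · A · (Δh/L) = 0.003714 × 2330 × (17.7/28.88) = 5.304 m³/day.

5.30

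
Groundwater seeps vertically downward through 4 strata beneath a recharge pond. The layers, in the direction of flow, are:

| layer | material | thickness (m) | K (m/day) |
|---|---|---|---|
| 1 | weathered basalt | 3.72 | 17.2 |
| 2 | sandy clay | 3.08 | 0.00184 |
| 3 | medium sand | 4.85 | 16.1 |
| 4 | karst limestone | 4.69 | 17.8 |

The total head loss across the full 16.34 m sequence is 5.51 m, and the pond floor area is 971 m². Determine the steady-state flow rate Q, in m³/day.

Flow is perpendicular to layering, so the layers act in series and the equivalent K is the thickness-weighted harmonic mean.
Total thickness L = 3.72 + 3.08 + 4.85 + 4.69 = 16.34 m.
Σ(b_i/K_i) = 3.72/17.2 + 3.08/0.00184 + 4.85/16.1 + 4.69/17.8 = 1675 d.
K_eq = L / Σ(b_i/K_i) = 16.34 / 1675 = 0.009757 m/day.
Q = K_eq · A · (Δh/L) = 0.009757 × 971 × (5.51/16.34) = 3.195 m³/day.

3.19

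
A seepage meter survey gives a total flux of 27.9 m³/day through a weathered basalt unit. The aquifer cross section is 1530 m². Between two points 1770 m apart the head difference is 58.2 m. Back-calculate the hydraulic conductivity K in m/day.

0.555

Hydraulic gradient i = Δh / L = 58.2 / 1770 = 0.03288.
From Q = K·A·i, K = Q / (A·i) = 27.9 / (1530 × 0.03288) = 0.5546 m/day.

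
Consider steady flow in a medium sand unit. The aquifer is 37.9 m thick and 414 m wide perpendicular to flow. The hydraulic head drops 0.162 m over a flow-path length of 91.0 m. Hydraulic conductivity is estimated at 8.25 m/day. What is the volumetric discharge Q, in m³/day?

230

Cross-sectional area A = 414 × 37.9 = 15691 m².
Hydraulic gradient i = Δh / L = 0.162 / 91.0 = 0.001780.
Darcy's law: Q = K · A · i = 8.250 × 15691 × 0.001780 = 230.4 m³/day.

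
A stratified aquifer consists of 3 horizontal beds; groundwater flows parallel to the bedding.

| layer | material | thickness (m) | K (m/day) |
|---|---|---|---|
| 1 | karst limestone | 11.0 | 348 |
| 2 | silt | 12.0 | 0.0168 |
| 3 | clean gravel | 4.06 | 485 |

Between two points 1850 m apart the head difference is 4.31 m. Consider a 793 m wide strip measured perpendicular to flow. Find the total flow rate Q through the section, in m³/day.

10700

Flow is parallel to layering, so each bed carries its own Darcy discharge and the transmissivities add.
Σ(K_i·b_i) = 348×11.0 + 0.0168×12.0 + 485×4.06 = 5797 m²/day.
Hydraulic gradient i = Δh / L = 4.31 / 1850 = 0.002330.
Q = Σ(K_i·b_i) · W · i = 5797 × 793 × 0.002330 = 10710 m³/day.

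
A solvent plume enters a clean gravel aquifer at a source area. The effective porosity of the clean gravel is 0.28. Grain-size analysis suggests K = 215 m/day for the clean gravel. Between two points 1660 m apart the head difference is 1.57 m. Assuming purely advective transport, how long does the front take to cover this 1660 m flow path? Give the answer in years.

6.26

Hydraulic gradient i = Δh / L = 1.57 / 1660 = 0.0009458.
Darcy flux q = K · i = 215.0 × 0.0009458 = 0.2033 m/day.
Seepage velocity v = q / n_e = 0.2033 / 0.28 = 0.7262 m/day.
Travel time t = L / v = 1660 / 0.7262 = 2286 days = 6.258 years.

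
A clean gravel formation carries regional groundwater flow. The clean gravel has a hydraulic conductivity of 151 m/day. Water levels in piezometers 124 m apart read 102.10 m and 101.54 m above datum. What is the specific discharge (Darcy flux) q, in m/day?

0.682

Hydraulic gradient i = (102.10 − 101.54) / 124 = 0.56 / 124 = 0.004516.
Specific discharge q = K · i = 151.0 × 0.004516 = 0.6819 m/day.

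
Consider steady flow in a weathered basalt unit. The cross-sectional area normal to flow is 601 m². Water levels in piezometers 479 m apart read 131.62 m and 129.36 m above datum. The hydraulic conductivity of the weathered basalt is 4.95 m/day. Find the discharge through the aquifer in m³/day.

Hydraulic gradient i = (131.62 − 129.36) / 479 = 2.26 / 479 = 0.004718.
Darcy's law: Q = K · A · i = 4.950 × 601.0 × 0.004718 = 14.04 m³/day.

14.0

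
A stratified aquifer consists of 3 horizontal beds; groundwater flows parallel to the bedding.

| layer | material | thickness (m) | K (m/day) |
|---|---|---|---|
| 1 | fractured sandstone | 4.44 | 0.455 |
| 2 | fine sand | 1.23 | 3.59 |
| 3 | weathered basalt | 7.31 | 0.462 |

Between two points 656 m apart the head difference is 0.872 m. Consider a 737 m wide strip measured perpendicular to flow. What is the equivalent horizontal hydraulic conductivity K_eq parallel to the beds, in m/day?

0.756

Flow is parallel to layering, so each bed carries its own Darcy discharge and the transmissivities add.
Σ(K_i·b_i) = 0.455×4.44 + 3.59×1.23 + 0.462×7.31 = 9.813 m²/day.
Total thickness b = 12.98 m, so K_eq = Σ(K_i·b_i)/b = 0.7560 m/day.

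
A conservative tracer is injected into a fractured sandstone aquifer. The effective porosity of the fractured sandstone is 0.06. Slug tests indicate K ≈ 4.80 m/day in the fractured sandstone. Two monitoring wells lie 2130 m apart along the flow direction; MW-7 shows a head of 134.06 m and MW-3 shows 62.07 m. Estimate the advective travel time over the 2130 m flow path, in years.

Hydraulic gradient i = (134.06 − 62.07) / 2130 = 71.99 / 2130 = 0.03380.
Darcy flux q = K · i = 4.800 × 0.03380 = 0.1622 m/day.
Seepage velocity v = q / n_e = 0.1622 / 0.06 = 2.704 m/day.
Travel time t = L / v = 2130 / 2.704 = 787.8 days = 2.157 years.

2.16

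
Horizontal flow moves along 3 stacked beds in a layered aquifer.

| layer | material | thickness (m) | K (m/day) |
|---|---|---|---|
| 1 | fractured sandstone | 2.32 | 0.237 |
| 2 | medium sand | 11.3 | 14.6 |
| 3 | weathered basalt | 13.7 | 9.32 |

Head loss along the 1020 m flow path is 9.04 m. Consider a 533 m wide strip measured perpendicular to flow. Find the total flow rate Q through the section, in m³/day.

Flow is parallel to layering, so each bed carries its own Darcy discharge and the transmissivities add.
Σ(K_i·b_i) = 0.237×2.32 + 14.6×11.3 + 9.32×13.7 = 293.2 m²/day.
Hydraulic gradient i = Δh / L = 9.04 / 1020 = 0.008863.
Q = Σ(K_i·b_i) · W · i = 293.2 × 533 × 0.008863 = 1385 m³/day.

1390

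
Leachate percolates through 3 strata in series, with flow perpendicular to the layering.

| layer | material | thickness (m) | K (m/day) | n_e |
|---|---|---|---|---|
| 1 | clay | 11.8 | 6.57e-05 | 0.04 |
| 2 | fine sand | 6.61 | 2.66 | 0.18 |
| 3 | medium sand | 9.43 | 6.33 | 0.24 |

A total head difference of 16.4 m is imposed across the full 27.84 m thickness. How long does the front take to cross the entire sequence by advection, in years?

118

With flow normal to the layers, continuity requires the same specific discharge q through every layer.
Σ(b_i/K_i) = 11.8/6.57e-05 + 6.61/2.66 + 9.43/6.33 = 1.796e+05 d.
q = Δh / Σ(b_i/K_i) = 16.4 / 1.796e+05 = 9.131e-05 m/day.
In each layer the seepage velocity is v_i = q/n_i, so the layer transit time is t_i = b_i·n_i / q:
  layer 1 (clay): t_1 = 11.8 × 0.04 / 9.131e-05 = 5169 d
  layer 2 (fine sand): t_2 = 6.61 × 0.18 / 9.131e-05 = 13030 d
  layer 3 (medium sand): t_3 = 9.43 × 0.24 / 9.131e-05 = 24786 d
Total t = Σ t_i = 42986 days = 117.7 years.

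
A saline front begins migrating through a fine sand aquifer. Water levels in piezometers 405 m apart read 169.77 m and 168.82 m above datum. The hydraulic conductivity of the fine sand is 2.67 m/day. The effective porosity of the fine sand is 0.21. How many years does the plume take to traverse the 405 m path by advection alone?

Hydraulic gradient i = (169.77 − 168.82) / 405 = 0.95 / 405 = 0.002346.
Darcy flux q = K · i = 2.670 × 0.002346 = 0.006263 m/day.
Seepage velocity v = q / n_e = 0.006263 / 0.21 = 0.02982 m/day.
Travel time t = L / v = 405 / 0.02982 = 13580 days = 37.18 years.

37.2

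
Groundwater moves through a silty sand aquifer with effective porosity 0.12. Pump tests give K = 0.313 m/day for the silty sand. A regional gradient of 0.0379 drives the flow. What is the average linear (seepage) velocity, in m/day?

Hydraulic gradient i = 0.0379.
Darcy flux q = K · i = 0.3130 × 0.03790 = 0.01186 m/day.
Seepage velocity v = q / n_e = 0.01186 / 0.12 = 0.09886 m/day.

0.0989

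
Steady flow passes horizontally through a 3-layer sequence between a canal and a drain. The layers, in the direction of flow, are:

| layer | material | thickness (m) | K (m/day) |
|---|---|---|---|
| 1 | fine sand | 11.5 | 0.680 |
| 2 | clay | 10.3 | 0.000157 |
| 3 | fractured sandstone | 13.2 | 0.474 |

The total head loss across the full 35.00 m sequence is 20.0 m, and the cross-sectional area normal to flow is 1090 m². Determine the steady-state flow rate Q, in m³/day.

0.332

Flow is perpendicular to layering, so the layers act in series and the equivalent K is the thickness-weighted harmonic mean.
Total thickness L = 11.5 + 10.3 + 13.2 = 35.00 m.
Σ(b_i/K_i) = 11.5/0.680 + 10.3/0.000157 + 13.2/0.474 = 65650 d.
K_eq = L / Σ(b_i/K_i) = 35.00 / 65650 = 0.0005331 m/day.
Q = K_eq · A · (Δh/L) = 0.0005331 × 1090 × (20.0/35.00) = 0.3321 m³/day.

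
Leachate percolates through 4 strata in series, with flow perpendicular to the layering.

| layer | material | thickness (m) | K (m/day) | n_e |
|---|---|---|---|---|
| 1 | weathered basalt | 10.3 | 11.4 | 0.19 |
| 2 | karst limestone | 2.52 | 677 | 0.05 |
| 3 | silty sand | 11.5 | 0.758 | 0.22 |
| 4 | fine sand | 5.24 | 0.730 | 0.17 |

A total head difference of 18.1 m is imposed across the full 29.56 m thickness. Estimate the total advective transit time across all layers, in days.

With flow normal to the layers, continuity requires the same specific discharge q through every layer.
Σ(b_i/K_i) = 10.3/11.4 + 2.52/677 + 11.5/0.758 + 5.24/0.730 = 23.26 d.
q = Δh / Σ(b_i/K_i) = 18.1 / 23.26 = 0.7783 m/day.
In each layer the seepage velocity is v_i = q/n_i, so the layer transit time is t_i = b_i·n_i / q:
  layer 1 (weathered basalt): t_1 = 10.3 × 0.19 / 0.7783 = 2.515 d
  layer 2 (karst limestone): t_2 = 2.52 × 0.05 / 0.7783 = 0.1619 d
  layer 3 (silty sand): t_3 = 11.5 × 0.22 / 0.7783 = 3.251 d
  layer 4 (fine sand): t_4 = 5.24 × 0.17 / 0.7783 = 1.145 d
Total t = Σ t_i = 7.072 days.

7.07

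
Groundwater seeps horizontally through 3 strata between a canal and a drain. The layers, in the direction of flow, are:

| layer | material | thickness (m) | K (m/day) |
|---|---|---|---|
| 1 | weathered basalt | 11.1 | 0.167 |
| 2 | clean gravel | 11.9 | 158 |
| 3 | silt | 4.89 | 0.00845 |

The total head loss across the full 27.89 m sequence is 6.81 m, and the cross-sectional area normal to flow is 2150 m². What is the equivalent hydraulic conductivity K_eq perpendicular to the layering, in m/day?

Flow is perpendicular to layering, so the layers act in series and the equivalent K is the thickness-weighted harmonic mean.
Total thickness L = 11.1 + 11.9 + 4.89 = 27.89 m.
Σ(b_i/K_i) = 11.1/0.167 + 11.9/158 + 4.89/0.00845 = 645.2 d.
K_eq = L / Σ(b_i/K_i) = 27.89 / 645.2 = 0.04322 m/day.

0.0432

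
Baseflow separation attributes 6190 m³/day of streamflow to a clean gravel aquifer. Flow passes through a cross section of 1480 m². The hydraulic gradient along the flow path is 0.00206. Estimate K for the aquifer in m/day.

2030

Hydraulic gradient i = 0.00206.
From Q = K·A·i, K = Q / (A·i) = 6190 / (1480 × 0.002060) = 2030 m/day.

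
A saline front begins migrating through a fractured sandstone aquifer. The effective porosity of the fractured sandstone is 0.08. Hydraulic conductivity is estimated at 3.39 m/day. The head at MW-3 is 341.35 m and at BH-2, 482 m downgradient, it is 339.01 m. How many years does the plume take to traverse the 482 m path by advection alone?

Hydraulic gradient i = (341.35 − 339.01) / 482 = 2.34 / 482 = 0.004855.
Darcy flux q = K · i = 3.390 × 0.004855 = 0.01646 m/day.
Seepage velocity v = q / n_e = 0.01646 / 0.08 = 0.2057 m/day.
Travel time t = L / v = 482 / 0.2057 = 2343 days = 6.415 years.

6.41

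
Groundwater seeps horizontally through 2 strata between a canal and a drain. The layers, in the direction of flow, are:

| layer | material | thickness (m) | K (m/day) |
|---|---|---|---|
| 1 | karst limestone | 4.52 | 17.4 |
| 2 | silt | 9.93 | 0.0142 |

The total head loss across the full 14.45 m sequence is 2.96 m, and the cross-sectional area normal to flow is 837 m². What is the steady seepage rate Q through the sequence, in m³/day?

3.54

Flow is perpendicular to layering, so the layers act in series and the equivalent K is the thickness-weighted harmonic mean.
Total thickness L = 4.52 + 9.93 = 14.45 m.
Σ(b_i/K_i) = 4.52/17.4 + 9.93/0.0142 = 699.6 d.
K_eq = L / Σ(b_i/K_i) = 14.45 / 699.6 = 0.02066 m/day.
Q = K_eq · A · (Δh/L) = 0.02066 × 837 × (2.96/14.45) = 3.542 m³/day.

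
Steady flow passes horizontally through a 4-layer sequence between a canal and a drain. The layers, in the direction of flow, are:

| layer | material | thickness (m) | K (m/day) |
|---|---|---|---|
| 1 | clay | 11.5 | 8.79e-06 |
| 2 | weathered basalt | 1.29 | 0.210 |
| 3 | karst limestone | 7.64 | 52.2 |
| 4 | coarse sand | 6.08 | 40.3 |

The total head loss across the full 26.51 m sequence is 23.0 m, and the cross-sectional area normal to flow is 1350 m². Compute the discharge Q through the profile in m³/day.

Flow is perpendicular to layering, so the layers act in series and the equivalent K is the thickness-weighted harmonic mean.
Total thickness L = 11.5 + 1.29 + 7.64 + 6.08 = 26.51 m.
Σ(b_i/K_i) = 11.5/8.79e-06 + 1.29/0.210 + 7.64/52.2 + 6.08/40.3 = 1.308e+06 d.
K_eq = L / Σ(b_i/K_i) = 26.51 / 1.308e+06 = 2.026e-05 m/day.
Q = K_eq · A · (Δh/L) = 2.026e-05 × 1350 × (23.0/26.51) = 0.02373 m³/day.

0.0237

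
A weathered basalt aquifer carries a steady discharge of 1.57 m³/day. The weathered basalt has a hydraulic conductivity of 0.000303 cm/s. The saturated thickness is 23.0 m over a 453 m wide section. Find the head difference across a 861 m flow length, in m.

0.496

Convert K: 0.000303 cm/s × 864 = 0.2618 m/day.
Cross-sectional area A = 453 × 23.0 = 10419 m².
From Q = K·A·i, i = Q / (K·A) = 1.57 / (0.2618 × 10419) = 0.0005756.
Head loss Δh = i · L = 0.0005756 × 861 = 0.4956 m.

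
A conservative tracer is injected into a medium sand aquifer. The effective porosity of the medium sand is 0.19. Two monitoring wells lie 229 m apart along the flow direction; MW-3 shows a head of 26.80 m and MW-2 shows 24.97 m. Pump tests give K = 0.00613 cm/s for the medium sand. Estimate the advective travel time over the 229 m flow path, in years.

Convert K: 0.00613 cm/s × 864 = 5.296 m/day.
Hydraulic gradient i = (26.80 − 24.97) / 229 = 1.83 / 229 = 0.007991.
Darcy flux q = K · i = 5.296 × 0.007991 = 0.04232 m/day.
Seepage velocity v = q / n_e = 0.04232 / 0.19 = 0.2228 m/day.
Travel time t = L / v = 229 / 0.2228 = 1028 days = 2.815 years.

2.81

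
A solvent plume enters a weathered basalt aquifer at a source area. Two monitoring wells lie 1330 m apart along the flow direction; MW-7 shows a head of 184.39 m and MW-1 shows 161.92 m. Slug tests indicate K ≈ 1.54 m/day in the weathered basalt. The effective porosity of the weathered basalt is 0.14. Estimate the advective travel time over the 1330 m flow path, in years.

Hydraulic gradient i = (184.39 − 161.92) / 1330 = 22.47 / 1330 = 0.01689.
Darcy flux q = K · i = 1.540 × 0.01689 = 0.02602 m/day.
Seepage velocity v = q / n_e = 0.02602 / 0.14 = 0.1858 m/day.
Travel time t = L / v = 1330 / 0.1858 = 7157 days = 19.59 years.

19.6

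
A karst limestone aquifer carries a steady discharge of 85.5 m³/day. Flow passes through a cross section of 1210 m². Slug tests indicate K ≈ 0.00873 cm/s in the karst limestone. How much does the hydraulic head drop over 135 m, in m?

Convert K: 0.00873 cm/s × 864 = 7.543 m/day.
From Q = K·A·i, i = Q / (K·A) = 85.5 / (7.543 × 1210) = 0.009368.
Head loss Δh = i · L = 0.009368 × 135 = 1.265 m.

1.26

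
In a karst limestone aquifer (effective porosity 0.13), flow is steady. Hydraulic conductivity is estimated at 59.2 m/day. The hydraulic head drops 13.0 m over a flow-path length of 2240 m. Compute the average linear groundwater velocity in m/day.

2.64

Hydraulic gradient i = Δh / L = 13.0 / 2240 = 0.005804.
Darcy flux q = K · i = 59.20 × 0.005804 = 0.3436 m/day.
Seepage velocity v = q / n_e = 0.3436 / 0.13 = 2.643 m/day.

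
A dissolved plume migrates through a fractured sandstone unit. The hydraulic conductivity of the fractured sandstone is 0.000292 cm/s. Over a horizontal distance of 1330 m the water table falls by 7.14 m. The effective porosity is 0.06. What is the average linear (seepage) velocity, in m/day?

Convert K: 0.000292 cm/s × 864 = 0.2523 m/day.
Hydraulic gradient i = Δh / L = 7.14 / 1330 = 0.005368.
Darcy flux q = K · i = 0.2523 × 0.005368 = 0.001354 m/day.
Seepage velocity v = q / n_e = 0.001354 / 0.06 = 0.02257 m/day.

0.0226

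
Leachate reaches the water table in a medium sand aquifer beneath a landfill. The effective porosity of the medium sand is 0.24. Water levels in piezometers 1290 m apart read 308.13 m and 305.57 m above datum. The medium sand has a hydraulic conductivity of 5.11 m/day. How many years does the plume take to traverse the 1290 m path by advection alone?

83.6

Hydraulic gradient i = (308.13 − 305.57) / 1290 = 2.56 / 1290 = 0.001984.
Darcy flux q = K · i = 5.110 × 0.001984 = 0.01014 m/day.
Seepage velocity v = q / n_e = 0.01014 / 0.24 = 0.04225 m/day.
Travel time t = L / v = 1290 / 0.04225 = 30530 days = 83.59 years.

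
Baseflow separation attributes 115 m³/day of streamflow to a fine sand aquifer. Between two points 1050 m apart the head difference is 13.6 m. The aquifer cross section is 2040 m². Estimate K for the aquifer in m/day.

Hydraulic gradient i = Δh / L = 13.6 / 1050 = 0.01295.
From Q = K·A·i, K = Q / (A·i) = 115 / (2040 × 0.01295) = 4.352 m/day.

4.35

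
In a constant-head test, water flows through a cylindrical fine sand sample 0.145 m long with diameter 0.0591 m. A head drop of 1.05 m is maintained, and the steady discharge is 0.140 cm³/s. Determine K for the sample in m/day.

Cross-sectional area A = π·(d/2)² = π × (0.0591/2)² = 0.002743 m².
Convert discharge: 0.140 cm³/s = 1.400e-07 m³/s.
Darcy's law rearranged: K = Q·L / (A·Δh) = 1.400e-07 × 0.145 / (0.002743 × 1.05) = 7.048e-06 m/s = 0.6089 m/day.

0.609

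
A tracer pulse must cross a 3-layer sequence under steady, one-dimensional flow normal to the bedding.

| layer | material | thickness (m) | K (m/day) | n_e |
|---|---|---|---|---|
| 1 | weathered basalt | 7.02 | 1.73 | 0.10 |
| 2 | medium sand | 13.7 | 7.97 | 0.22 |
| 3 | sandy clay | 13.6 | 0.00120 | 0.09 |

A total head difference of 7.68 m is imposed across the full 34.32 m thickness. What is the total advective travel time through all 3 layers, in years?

20.0

With flow normal to the layers, continuity requires the same specific discharge q through every layer.
Σ(b_i/K_i) = 7.02/1.73 + 13.7/7.97 + 13.6/0.00120 = 11339 d.
q = Δh / Σ(b_i/K_i) = 7.68 / 11339 = 0.0006773 m/day.
In each layer the seepage velocity is v_i = q/n_i, so the layer transit time is t_i = b_i·n_i / q:
  layer 1 (weathered basalt): t_1 = 7.02 × 0.10 / 0.0006773 = 1036 d
  layer 2 (medium sand): t_2 = 13.7 × 0.22 / 0.0006773 = 4450 d
  layer 3 (sandy clay): t_3 = 13.6 × 0.09 / 0.0006773 = 1807 d
Total t = Σ t_i = 7294 days = 19.97 years.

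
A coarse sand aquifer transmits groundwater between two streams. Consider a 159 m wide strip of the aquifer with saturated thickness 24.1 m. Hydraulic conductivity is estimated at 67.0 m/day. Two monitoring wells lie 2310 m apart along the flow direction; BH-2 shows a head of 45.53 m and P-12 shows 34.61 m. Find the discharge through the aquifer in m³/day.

1210

Cross-sectional area A = 159 × 24.1 = 3832 m².
Hydraulic gradient i = (45.53 − 34.61) / 2310 = 10.92 / 2310 = 0.004727.
Darcy's law: Q = K · A · i = 67.00 × 3832 × 0.004727 = 1214 m³/day.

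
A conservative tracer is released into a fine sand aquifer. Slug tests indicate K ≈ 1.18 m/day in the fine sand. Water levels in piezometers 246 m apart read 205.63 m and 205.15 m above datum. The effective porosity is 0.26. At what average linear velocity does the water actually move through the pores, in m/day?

0.00886

Hydraulic gradient i = (205.63 − 205.15) / 246 = 0.48 / 246 = 0.001951.
Darcy flux q = K · i = 1.180 × 0.001951 = 0.002302 m/day.
Seepage velocity v = q / n_e = 0.002302 / 0.26 = 0.008856 m/day.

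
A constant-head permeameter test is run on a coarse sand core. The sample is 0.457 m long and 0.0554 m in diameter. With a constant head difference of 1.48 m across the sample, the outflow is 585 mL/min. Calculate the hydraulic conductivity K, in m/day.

108

Cross-sectional area A = π·(d/2)² = π × (0.0554/2)² = 0.002411 m².
Convert discharge: 585 mL/min = 9.750e-06 m³/s.
Darcy's law rearranged: K = Q·L / (A·Δh) = 9.750e-06 × 0.457 / (0.002411 × 1.48) = 0.001249 m/s = 107.9 m/day.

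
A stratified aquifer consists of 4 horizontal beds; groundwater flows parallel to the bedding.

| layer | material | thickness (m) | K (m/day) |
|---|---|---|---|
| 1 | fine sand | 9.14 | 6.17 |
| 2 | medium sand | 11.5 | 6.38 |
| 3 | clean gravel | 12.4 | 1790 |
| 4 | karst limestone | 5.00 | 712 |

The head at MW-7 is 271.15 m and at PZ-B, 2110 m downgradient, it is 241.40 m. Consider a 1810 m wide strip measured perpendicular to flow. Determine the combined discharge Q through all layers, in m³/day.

661000

Flow is parallel to layering, so each bed carries its own Darcy discharge and the transmissivities add.
Σ(K_i·b_i) = 6.17×9.14 + 6.38×11.5 + 1790×12.4 + 712×5.00 = 25886 m²/day.
Hydraulic gradient i = (271.15 − 241.40) / 2110 = 29.75 / 2110 = 0.01410.
Q = Σ(K_i·b_i) · W · i = 25886 × 1810 × 0.01410 = 6.606e+05 m³/day.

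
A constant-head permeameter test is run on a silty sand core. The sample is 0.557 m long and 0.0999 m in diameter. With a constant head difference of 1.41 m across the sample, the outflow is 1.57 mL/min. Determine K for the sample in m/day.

0.114

Cross-sectional area A = π·(d/2)² = π × (0.0999/2)² = 0.007838 m².
Convert discharge: 1.57 mL/min = 2.617e-08 m³/s.
Darcy's law rearranged: K = Q·L / (A·Δh) = 2.617e-08 × 0.557 / (0.007838 × 1.41) = 1.319e-06 m/s = 0.1139 m/day.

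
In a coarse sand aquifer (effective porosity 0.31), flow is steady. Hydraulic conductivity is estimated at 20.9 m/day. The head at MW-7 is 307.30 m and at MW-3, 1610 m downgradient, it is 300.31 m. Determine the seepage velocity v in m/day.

Hydraulic gradient i = (307.30 − 300.31) / 1610 = 6.99 / 1610 = 0.004342.
Darcy flux q = K · i = 20.90 × 0.004342 = 0.09074 m/day.
Seepage velocity v = q / n_e = 0.09074 / 0.31 = 0.2927 m/day.

0.293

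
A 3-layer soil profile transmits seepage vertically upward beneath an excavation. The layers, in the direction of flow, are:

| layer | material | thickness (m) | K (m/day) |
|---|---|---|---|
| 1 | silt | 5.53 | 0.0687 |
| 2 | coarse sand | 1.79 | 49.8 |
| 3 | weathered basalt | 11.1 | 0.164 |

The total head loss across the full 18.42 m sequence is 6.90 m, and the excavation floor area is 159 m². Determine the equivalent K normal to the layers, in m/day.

Flow is perpendicular to layering, so the layers act in series and the equivalent K is the thickness-weighted harmonic mean.
Total thickness L = 5.53 + 1.79 + 11.1 = 18.42 m.
Σ(b_i/K_i) = 5.53/0.0687 + 1.79/49.8 + 11.1/0.164 = 148.2 d.
K_eq = L / Σ(b_i/K_i) = 18.42 / 148.2 = 0.1243 m/day.

0.124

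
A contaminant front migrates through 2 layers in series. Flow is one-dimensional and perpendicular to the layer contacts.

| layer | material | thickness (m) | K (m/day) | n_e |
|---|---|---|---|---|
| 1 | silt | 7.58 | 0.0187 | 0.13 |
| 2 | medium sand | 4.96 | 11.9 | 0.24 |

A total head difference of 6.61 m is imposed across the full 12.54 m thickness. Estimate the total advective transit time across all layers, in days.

134

With flow normal to the layers, continuity requires the same specific discharge q through every layer.
Σ(b_i/K_i) = 7.58/0.0187 + 4.96/11.9 = 405.8 d.
q = Δh / Σ(b_i/K_i) = 6.61 / 405.8 = 0.01629 m/day.
In each layer the seepage velocity is v_i = q/n_i, so the layer transit time is t_i = b_i·n_i / q:
  layer 1 (silt): t_1 = 7.58 × 0.13 / 0.01629 = 60.49 d
  layer 2 (medium sand): t_2 = 4.96 × 0.24 / 0.01629 = 73.07 d
Total t = Σ t_i = 133.6 days.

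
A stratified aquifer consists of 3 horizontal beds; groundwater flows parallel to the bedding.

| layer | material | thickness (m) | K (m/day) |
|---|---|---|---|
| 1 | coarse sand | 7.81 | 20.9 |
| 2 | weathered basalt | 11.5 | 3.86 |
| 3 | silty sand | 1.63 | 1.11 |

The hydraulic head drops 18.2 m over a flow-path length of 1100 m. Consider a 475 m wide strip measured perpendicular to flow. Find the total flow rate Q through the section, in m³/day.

1650

Flow is parallel to layering, so each bed carries its own Darcy discharge and the transmissivities add.
Σ(K_i·b_i) = 20.9×7.81 + 3.86×11.5 + 1.11×1.63 = 209.4 m²/day.
Hydraulic gradient i = Δh / L = 18.2 / 1100 = 0.01655.
Q = Σ(K_i·b_i) · W · i = 209.4 × 475 × 0.01655 = 1646 m³/day.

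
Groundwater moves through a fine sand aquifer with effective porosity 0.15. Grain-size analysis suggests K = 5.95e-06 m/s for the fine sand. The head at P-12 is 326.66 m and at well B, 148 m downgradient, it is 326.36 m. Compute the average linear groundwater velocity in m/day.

Convert K: 5.95e-06 m/s × 86400 = 0.5141 m/day.
Hydraulic gradient i = (326.66 − 326.36) / 148 = 0.3 / 148 = 0.002027.
Darcy flux q = K · i = 0.5141 × 0.002027 = 0.001042 m/day.
Seepage velocity v = q / n_e = 0.001042 / 0.15 = 0.006947 m/day.

0.00695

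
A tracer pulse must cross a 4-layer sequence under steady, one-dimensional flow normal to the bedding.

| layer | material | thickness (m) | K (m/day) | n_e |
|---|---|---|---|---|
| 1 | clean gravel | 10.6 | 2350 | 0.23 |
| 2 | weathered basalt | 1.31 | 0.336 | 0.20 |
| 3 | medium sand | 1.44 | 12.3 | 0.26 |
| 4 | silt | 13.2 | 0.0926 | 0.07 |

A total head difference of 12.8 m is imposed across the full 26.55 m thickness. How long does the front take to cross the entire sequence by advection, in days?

With flow normal to the layers, continuity requires the same specific discharge q through every layer.
Σ(b_i/K_i) = 10.6/2350 + 1.31/0.336 + 1.44/12.3 + 13.2/0.0926 = 146.6 d.
q = Δh / Σ(b_i/K_i) = 12.8 / 146.6 = 0.08733 m/day.
In each layer the seepage velocity is v_i = q/n_i, so the layer transit time is t_i = b_i·n_i / q:
  layer 1 (clean gravel): t_1 = 10.6 × 0.23 / 0.08733 = 27.92 d
  layer 2 (weathered basalt): t_2 = 1.31 × 0.20 / 0.08733 = 3.000 d
  layer 3 (medium sand): t_3 = 1.44 × 0.26 / 0.08733 = 4.287 d
  layer 4 (silt): t_4 = 13.2 × 0.07 / 0.08733 = 10.58 d
Total t = Σ t_i = 45.78 days.

45.8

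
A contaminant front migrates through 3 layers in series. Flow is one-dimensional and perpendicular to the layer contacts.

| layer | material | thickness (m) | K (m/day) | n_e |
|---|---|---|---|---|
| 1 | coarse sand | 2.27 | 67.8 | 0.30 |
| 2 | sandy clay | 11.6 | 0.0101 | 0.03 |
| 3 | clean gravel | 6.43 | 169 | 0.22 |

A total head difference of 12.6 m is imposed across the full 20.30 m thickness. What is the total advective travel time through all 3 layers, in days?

223

With flow normal to the layers, continuity requires the same specific discharge q through every layer.
Σ(b_i/K_i) = 2.27/67.8 + 11.6/0.0101 + 6.43/169 = 1149 d.
q = Δh / Σ(b_i/K_i) = 12.6 / 1149 = 0.01097 m/day.
In each layer the seepage velocity is v_i = q/n_i, so the layer transit time is t_i = b_i·n_i / q:
  layer 1 (coarse sand): t_1 = 2.27 × 0.30 / 0.01097 = 62.08 d
  layer 2 (sandy clay): t_2 = 11.6 × 0.03 / 0.01097 = 31.72 d
  layer 3 (clean gravel): t_3 = 6.43 × 0.22 / 0.01097 = 129.0 d
Total t = Σ t_i = 222.8 days.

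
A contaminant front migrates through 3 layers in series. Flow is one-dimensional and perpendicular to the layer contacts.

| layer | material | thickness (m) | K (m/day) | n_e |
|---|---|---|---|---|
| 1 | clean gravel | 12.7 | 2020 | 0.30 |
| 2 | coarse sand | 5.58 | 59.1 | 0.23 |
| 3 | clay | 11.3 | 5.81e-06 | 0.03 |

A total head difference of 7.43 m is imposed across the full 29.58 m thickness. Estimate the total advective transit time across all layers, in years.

With flow normal to the layers, continuity requires the same specific discharge q through every layer.
Σ(b_i/K_i) = 12.7/2020 + 5.58/59.1 + 11.3/5.81e-06 = 1.945e+06 d.
q = Δh / Σ(b_i/K_i) = 7.43 / 1.945e+06 = 3.820e-06 m/day.
In each layer the seepage velocity is v_i = q/n_i, so the layer transit time is t_i = b_i·n_i / q:
  layer 1 (clean gravel): t_1 = 12.7 × 0.30 / 3.820e-06 = 9.973e+05 d
  layer 2 (coarse sand): t_2 = 5.58 × 0.23 / 3.820e-06 = 3.360e+05 d
  layer 3 (clay): t_3 = 11.3 × 0.03 / 3.820e-06 = 88739 d
Total t = Σ t_i = 1.422e+06 days = 3893 years.

3890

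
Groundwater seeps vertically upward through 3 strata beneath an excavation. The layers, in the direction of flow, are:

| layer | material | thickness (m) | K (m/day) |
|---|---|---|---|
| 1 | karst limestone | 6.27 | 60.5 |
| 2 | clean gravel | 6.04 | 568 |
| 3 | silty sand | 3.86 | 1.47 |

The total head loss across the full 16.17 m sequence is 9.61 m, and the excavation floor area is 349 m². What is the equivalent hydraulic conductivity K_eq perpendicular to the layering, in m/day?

Flow is perpendicular to layering, so the layers act in series and the equivalent K is the thickness-weighted harmonic mean.
Total thickness L = 6.27 + 6.04 + 3.86 = 16.17 m.
Σ(b_i/K_i) = 6.27/60.5 + 6.04/568 + 3.86/1.47 = 2.740 d.
K_eq = L / Σ(b_i/K_i) = 16.17 / 2.740 = 5.901 m/day.

5.90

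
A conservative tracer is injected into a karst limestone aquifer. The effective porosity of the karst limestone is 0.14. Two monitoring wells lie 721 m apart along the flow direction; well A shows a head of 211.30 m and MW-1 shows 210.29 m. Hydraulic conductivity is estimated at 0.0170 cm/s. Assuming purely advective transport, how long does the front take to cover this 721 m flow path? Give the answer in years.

13.4

Convert K: 0.0170 cm/s × 864 = 14.69 m/day.
Hydraulic gradient i = (211.30 − 210.29) / 721 = 1.01 / 721 = 0.001401.
Darcy flux q = K · i = 14.69 × 0.001401 = 0.02058 m/day.
Seepage velocity v = q / n_e = 0.02058 / 0.14 = 0.1470 m/day.
Travel time t = L / v = 721 / 0.1470 = 4906 days = 13.43 years.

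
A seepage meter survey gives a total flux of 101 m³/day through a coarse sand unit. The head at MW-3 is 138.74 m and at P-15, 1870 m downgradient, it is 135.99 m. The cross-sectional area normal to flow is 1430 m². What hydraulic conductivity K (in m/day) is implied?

Hydraulic gradient i = (138.74 − 135.99) / 1870 = 2.75 / 1870 = 0.001471.
From Q = K·A·i, K = Q / (A·i) = 101 / (1430 × 0.001471) = 48.03 m/day.

48.0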